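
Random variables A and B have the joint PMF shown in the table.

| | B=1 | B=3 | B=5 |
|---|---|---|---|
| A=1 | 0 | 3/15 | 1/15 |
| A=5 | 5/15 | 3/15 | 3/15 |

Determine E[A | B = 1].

P(B = 1) = 1/3.
Σ A·P over the event = 5·(5/15) = 5/3.
E[A | B = 1] = (5/3) / (1/3) = 5.

5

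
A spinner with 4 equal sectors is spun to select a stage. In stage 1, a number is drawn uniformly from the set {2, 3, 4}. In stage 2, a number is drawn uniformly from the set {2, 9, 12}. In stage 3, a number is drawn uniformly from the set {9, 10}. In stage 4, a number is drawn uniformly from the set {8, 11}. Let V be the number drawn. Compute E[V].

89/12

E[V | stage 1] = (2+3+4)/3 = 3.
E[V | stage 2] = (2+9+12)/3 = 23/3.
E[V | stage 3] = (9+10)/2 = 19/2.
E[V | stage 4] = (8+11)/2 = 19/2.
By the law of total expectation,
E[V] = (1/4)·(3) + (1/4)·(23/3) + (1/4)·(19/2) + (1/4)·(19/2) = 89/12.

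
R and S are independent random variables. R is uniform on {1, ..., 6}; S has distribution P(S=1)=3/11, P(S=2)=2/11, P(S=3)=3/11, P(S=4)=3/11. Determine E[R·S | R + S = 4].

13/4

P(R + S = 4) = 4/33.
Summing RS·P(x,y) over outcomes with R + S = 4 gives 13/33.
E[R·S | R + S = 4] = (13/33) / (4/33) = 13/4.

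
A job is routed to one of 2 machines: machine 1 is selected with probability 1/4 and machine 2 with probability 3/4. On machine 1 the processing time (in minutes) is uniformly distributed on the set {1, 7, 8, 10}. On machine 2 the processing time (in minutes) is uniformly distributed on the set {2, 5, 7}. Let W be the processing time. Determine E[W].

41/8

E[W | machine 1] = (1+7+8+10)/4 = 13/2.
E[W | machine 2] = (2+5+7)/3 = 14/3.
By the law of total expectation,
E[W] = (1/4)·(13/2) + (3/4)·(14/3) = 41/8.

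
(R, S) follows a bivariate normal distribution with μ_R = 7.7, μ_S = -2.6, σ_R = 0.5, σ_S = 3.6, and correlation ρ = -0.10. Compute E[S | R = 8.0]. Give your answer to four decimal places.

The regression of S on R has slope ρ·σ_S/σ_R and passes through (μ_R, μ_S).
E[S | R=8.0] = -2.6 + (-0.10)·(3.6/0.5)·(8.0 − (7.7)) = -2.6 + (-0.72)·(0.3) = -2.8160.

-2.8160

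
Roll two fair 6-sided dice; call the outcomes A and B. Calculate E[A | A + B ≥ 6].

P(A + B ≥ 6) = 13/18.
Summing A·P(x,y) over outcomes with A + B ≥ 6 gives 53/18.
E[A | A + B ≥ 6] = (53/18) / (13/18) = 53/13.

53/13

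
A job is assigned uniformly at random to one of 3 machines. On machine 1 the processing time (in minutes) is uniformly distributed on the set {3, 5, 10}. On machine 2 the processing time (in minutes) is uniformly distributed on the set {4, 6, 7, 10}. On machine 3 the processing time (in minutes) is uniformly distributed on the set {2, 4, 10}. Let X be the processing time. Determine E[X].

217/36

E[X | machine 1] = (3+5+10)/3 = 6.
E[X | machine 2] = (4+6+7+10)/4 = 27/4.
E[X | machine 3] = (2+4+10)/3 = 16/3.
E[X] = (1/3)·(6) + (1/3)·(27/4) + (1/3)·(16/3) = 217/36.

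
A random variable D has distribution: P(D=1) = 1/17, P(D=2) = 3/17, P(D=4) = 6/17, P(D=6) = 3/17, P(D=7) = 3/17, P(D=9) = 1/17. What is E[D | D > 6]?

P(D > 6) = 4/17.
Σ over the event: 7·3/17 + 9·1/17 = 30/17.
E[D | D > 6] = (30/17) / (4/17) = 15/2.

15/2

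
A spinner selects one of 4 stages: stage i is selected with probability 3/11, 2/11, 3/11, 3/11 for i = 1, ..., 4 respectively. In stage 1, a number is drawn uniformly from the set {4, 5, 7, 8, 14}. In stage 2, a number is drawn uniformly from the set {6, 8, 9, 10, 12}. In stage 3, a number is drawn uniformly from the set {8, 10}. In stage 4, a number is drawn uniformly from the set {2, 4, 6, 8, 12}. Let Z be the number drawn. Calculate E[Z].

87/11

E[Z | stage 1] = (4+5+7+8+14)/5 = 38/5.
E[Z | stage 2] = (6+8+9+10+12)/5 = 9.
E[Z | stage 3] = (8+10)/2 = 9.
E[Z | stage 4] = (2+4+6+8+12)/5 = 32/5.
By the law of total expectation,
E[Z] = (3/11)·(38/5) + (2/11)·(9) + (3/11)·(9) + (3/11)·(32/5) = 87/11.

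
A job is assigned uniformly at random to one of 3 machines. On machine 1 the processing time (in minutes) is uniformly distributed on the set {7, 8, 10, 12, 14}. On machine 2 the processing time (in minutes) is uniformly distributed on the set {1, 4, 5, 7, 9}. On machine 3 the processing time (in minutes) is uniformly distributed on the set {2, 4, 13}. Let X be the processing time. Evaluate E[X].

E[X | machine 1] = (7+8+10+12+14)/5 = 51/5.
E[X | machine 2] = (1+4+5+7+9)/5 = 26/5.
E[X | machine 3] = (2+4+13)/3 = 19/3.
E[X] = (1/3)·(51/5) + (1/3)·(26/5) + (1/3)·(19/3) = 326/45.

326/45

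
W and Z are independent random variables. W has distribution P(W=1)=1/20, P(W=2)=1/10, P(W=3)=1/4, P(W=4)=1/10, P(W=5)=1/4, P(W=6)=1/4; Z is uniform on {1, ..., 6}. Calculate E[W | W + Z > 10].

P(W + Z > 10) = 1/8.
Summing W·P(x,y) over outcomes with W + Z > 10 gives 17/24.
E[W | W + Z > 10] = (17/24) / (1/8) = 17/3.

17/3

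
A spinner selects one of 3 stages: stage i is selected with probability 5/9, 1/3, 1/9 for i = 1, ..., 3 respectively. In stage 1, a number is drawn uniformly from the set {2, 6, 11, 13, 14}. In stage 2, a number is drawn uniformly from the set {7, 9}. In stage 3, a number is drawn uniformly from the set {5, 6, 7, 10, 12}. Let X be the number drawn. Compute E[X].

E[X | stage 1] = (2+6+11+13+14)/5 = 46/5.
E[X | stage 2] = (7+9)/2 = 8.
E[X | stage 3] = (5+6+7+10+12)/5 = 8.
By the law of total expectation,
E[X] = (5/9)·(46/5) + (1/3)·(8) + (1/9)·(8) = 26/3.

26/3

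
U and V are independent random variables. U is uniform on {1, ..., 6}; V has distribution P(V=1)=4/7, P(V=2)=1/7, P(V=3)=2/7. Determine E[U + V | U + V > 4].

P(U + V > 4) = 13/21.
Summing (U+V)·P(x,y) over outcomes with U + V > 4 gives 4.
E[U + V | U + V > 4] = (4) / (13/21) = 84/13.

84/13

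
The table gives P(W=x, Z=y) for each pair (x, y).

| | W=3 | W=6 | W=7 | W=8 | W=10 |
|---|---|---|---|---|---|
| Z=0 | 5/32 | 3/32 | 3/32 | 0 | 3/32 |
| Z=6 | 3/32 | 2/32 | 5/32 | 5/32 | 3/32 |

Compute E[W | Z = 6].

P(Z = 6) = 9/16.
Σ W·P over the event = 3·(3/32) + 6·(2/32) + 7·(5/32) + 8·(5/32) + 10·(3/32) = 63/16.
E[W | Z = 6] = (63/16) / (9/16) = 7.

7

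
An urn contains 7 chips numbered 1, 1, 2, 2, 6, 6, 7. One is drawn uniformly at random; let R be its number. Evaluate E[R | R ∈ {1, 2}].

P(R ∈ {1, 2}) = 4/7.
Σ over the event: 1·2/7 + 2·2/7 = 6/7.
E[R | R ∈ {1, 2}] = (6/7) / (4/7) = 3/2.

3/2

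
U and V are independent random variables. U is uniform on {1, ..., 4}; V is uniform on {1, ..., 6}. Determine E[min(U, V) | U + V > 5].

P(U + V > 5) = 7/12.
Summing min(U,V)·P(x,y) over outcomes with U + V > 5 gives 37/24.
E[min(U, V) | U + V > 5] = (37/24) / (7/12) = 37/14.

37/14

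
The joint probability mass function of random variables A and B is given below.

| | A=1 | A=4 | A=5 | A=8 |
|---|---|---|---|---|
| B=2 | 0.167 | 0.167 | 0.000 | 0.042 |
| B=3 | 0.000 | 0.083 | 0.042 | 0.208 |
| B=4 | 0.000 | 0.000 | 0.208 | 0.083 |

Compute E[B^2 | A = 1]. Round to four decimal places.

4.0000

P(A = 1) = 0.167.
Summing B^2·P(A=x,B=y) over the conditioning event gives 0.668.
E[B^2 | A = 1] = (0.668) / (0.167) = 4.0000.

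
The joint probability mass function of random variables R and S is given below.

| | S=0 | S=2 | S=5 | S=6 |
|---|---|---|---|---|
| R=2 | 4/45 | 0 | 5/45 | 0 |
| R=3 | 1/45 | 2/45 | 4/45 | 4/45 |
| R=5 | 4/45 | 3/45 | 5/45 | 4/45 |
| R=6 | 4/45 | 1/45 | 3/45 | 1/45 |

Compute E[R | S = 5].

P(S = 5) = 17/45.
Summing R·P(R=x,S=y) over the conditioning event gives 13/9.
E[R | S = 5] = (13/9) / (17/45) = 65/17.

65/17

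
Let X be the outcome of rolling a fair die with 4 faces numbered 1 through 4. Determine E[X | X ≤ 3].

2

Given X ≤ 3, X is equally likely to be any of {1, 2, 3}.
E[X | X ≤ 3] = (1 + 2 + 3) / 3 = 2.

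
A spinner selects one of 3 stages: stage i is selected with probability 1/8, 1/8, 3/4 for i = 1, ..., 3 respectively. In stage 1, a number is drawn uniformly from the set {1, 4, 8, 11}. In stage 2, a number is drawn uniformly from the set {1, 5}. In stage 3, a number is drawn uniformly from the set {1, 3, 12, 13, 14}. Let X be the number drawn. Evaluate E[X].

E[X | stage 1] = (1+4+8+11)/4 = 6.
E[X | stage 2] = (1+5)/2 = 3.
E[X | stage 3] = (1+3+12+13+14)/5 = 43/5.
E[X] = (1/8)·(6) + (1/8)·(3) + (3/4)·(43/5) = 303/40.

303/40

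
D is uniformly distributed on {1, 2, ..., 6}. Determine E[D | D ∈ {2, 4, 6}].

4

P(D ∈ {2, 4, 6}) = 1/2.
Σ over the event: 2·1/6 + 4·1/6 + 6·1/6 = 2.
E[D | D ∈ {2, 4, 6}] = (2) / (1/2) = 4.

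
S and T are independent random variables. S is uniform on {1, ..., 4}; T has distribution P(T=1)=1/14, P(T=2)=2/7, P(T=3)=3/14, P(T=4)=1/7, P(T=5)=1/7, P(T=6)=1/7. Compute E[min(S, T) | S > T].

2

P(S > T) = 1/4.
Summing min(S,T)·P(x,y) over outcomes with S > T gives 1/2.
E[min(S, T) | S > T] = (1/2) / (1/4) = 2.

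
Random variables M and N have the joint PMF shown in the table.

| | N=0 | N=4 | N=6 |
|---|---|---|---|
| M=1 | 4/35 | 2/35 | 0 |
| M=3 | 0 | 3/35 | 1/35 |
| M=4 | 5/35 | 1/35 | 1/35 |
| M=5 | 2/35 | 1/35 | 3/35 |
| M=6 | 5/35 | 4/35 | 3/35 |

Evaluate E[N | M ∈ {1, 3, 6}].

30/11

P(M ∈ {1, 3, 6}) = 22/35.
Σ N·P over the event = 0·(4/35) + 4·(2/35) + 4·(3/35) + 6·(1/35) + 0·(5/35) + 4·(4/35) + 6·(3/35) = 12/7.
E[N | M ∈ {1, 3, 6}] = (12/7) / (22/35) = 30/11.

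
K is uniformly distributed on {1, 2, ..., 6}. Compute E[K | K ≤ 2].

Given K ≤ 2, K is equally likely to be any of {1, 2}.
E[K | K ≤ 2] = (1 + 2) / 2 = 3/2.

3/2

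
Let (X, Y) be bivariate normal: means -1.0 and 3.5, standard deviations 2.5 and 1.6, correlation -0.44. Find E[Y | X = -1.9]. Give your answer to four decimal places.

3.7534

The regression of Y on X has slope ρ·σ_Y/σ_X and passes through (μ_X, μ_Y).
E[Y | X=-1.9] = 3.5 + (-0.44)·(1.6/2.5)·(-1.9 − (-1.0)) = 3.5 + (-0.2816)·(-0.9) = 3.7534.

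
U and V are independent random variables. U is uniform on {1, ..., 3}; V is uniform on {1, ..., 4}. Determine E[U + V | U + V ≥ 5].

17/3

P(U + V ≥ 5) = 1/2.
Summing (U+V)·P(x,y) over outcomes with U + V ≥ 5 gives 17/6.
E[U + V | U + V ≥ 5] = (17/6) / (1/2) = 17/3.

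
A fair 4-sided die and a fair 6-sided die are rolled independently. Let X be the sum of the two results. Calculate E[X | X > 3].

136/21

P(X > 3) = 7/8.
Σ over the event: 4·1/8 + 5·1/6 + 6·1/6 + 7·1/6 + 8·1/8 + 9·1/12 + 10·1/24 = 17/3.
E[X | X > 3] = (17/3) / (7/8) = 136/21.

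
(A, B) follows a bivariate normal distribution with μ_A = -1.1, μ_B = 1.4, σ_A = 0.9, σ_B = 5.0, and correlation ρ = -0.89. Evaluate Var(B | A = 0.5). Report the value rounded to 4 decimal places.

5.1975

Var(B | A=x) = (1 − ρ²)·σ_B².
Var(B | A=0.5) = (5.0)²·(1 − (-0.89)²) = 25·0.2079 = 5.1975.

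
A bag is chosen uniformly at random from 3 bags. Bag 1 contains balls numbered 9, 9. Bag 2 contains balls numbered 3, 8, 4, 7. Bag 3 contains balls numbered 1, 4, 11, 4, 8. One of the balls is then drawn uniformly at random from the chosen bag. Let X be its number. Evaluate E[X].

67/10

E[X | bag 1] = (9+9)/2 = 9.
E[X | bag 2] = (3+8+4+7)/4 = 11/2.
E[X | bag 3] = (1+4+11+4+8)/5 = 28/5.
By the law of total expectation,
E[X] = (1/3)·(9) + (1/3)·(11/2) + (1/3)·(28/5) = 67/10.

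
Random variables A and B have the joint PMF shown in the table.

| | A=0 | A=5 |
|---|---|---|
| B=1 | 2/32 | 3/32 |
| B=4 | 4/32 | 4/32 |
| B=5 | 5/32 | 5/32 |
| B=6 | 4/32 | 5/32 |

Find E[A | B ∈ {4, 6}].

45/17

P(B ∈ {4, 6}) = 17/32.
Summing A·P(A=x,B=y) over the conditioning event gives 45/32.
E[A | B ∈ {4, 6}] = (45/32) / (17/32) = 45/17.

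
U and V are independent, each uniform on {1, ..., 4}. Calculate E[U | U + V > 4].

3

Outcomes with U + V > 4: (1,4), (2,3), (2,4), (3,2), (3,3), (3,4), (4,1), (4,2), (4,3), (4,4), each with probability 1/16.
E[U | U + V > 4] = (1 + 2 + 2 + 3 + 3 + 3 + 4 + 4 + 4 + 4) / 10 = 3.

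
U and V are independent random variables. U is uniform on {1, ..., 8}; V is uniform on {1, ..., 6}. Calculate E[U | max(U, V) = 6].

P(max(U, V) = 6) = 11/48.
Summing U·P(x,y) over outcomes with max(U, V) = 6 gives 17/16.
E[U | max(U, V) = 6] = (17/16) / (11/48) = 51/11.

51/11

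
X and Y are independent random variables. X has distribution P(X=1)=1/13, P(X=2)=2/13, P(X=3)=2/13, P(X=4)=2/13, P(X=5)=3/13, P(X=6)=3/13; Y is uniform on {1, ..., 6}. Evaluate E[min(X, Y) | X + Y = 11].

P(X + Y = 11) = 1/13.
Summing min(X,Y)·P(x,y) over outcomes with X + Y = 11 gives 5/13.
E[min(X, Y) | X + Y = 11] = (5/13) / (1/13) = 5.

5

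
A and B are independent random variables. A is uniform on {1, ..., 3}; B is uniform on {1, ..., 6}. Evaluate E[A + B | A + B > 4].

79/12

P(A + B > 4) = 2/3.
Summing (A+B)·P(x,y) over outcomes with A + B > 4 gives 79/18.
E[A + B | A + B > 4] = (79/18) / (2/3) = 79/12.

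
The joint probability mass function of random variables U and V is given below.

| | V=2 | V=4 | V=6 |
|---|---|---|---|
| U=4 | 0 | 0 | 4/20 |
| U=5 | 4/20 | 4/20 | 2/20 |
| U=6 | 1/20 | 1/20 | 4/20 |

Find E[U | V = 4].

P(V = 4) = 1/4.
Summing U·P(U=x,V=y) over the conditioning event gives 13/10.
E[U | V = 4] = (13/10) / (1/4) = 26/5.

26/5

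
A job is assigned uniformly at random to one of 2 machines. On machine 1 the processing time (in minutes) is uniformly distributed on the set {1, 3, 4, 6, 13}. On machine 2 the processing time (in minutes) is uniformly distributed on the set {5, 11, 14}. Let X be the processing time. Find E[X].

E[X | machine 1] = (1+3+4+6+13)/5 = 27/5.
E[X | machine 2] = (5+11+14)/3 = 10.
By the law of total expectation,
E[X] = (1/2)·(27/5) + (1/2)·(10) = 77/10.

77/10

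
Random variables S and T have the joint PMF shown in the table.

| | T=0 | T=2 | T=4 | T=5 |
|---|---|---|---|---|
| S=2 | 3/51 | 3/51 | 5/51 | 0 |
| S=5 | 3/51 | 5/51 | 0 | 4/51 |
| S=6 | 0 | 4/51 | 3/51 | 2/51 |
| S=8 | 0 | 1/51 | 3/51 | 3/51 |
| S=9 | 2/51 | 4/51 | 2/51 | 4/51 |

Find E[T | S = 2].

P(S = 2) = 11/51.
Σ T·P over the event = 0·(3/51) + 2·(3/51) + 4·(5/51) = 26/51.
E[T | S = 2] = (26/51) / (11/51) = 26/11.

26/11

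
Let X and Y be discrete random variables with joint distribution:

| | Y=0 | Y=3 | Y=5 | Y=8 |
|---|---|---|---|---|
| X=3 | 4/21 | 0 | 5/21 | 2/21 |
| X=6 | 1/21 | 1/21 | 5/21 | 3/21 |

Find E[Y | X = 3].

P(X = 3) = 11/21.
Σ Y·P over the event = 0·(4/21) + 5·(5/21) + 8·(2/21) = 41/21.
E[Y | X = 3] = (41/21) / (11/21) = 41/11.

41/11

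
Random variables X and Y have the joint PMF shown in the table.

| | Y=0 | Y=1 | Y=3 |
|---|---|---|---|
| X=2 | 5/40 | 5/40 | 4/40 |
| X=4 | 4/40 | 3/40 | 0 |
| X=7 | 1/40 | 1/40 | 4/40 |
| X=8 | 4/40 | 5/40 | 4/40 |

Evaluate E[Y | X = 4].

3/7

P(X = 4) = 7/40.
Σ Y·P over the event = 0·(4/40) + 1·(3/40) = 3/40.
E[Y | X = 4] = (3/40) / (7/40) = 3/7.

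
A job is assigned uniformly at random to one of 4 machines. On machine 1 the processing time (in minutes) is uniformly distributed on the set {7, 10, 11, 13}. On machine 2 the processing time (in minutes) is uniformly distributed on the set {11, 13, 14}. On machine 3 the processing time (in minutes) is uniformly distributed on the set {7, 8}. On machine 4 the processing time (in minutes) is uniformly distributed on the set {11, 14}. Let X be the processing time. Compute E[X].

515/48

E[X | machine 1] = (7+10+11+13)/4 = 41/4.
E[X | machine 2] = (11+13+14)/3 = 38/3.
E[X | machine 3] = (7+8)/2 = 15/2.
E[X | machine 4] = (11+14)/2 = 25/2.
E[X] = (1/4)·(41/4) + (1/4)·(38/3) + (1/4)·(15/2) + (1/4)·(25/2) = 515/48.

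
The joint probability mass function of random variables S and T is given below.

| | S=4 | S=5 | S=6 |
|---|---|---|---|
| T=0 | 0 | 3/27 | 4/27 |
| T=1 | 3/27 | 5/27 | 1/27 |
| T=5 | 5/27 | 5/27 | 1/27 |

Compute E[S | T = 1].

43/9

P(T = 1) = 1/3.
Σ S·P over the event = 4·(3/27) + 5·(5/27) + 6·(1/27) = 43/27.
E[S | T = 1] = (43/27) / (1/3) = 43/9.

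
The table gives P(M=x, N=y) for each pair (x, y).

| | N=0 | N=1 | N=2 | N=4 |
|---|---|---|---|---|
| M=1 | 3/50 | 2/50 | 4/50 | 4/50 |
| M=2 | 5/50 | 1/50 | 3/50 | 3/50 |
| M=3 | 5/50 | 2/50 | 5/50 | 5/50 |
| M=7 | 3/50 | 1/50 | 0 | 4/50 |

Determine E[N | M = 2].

19/12

P(M = 2) = 6/25.
Σ N·P over the event = 0·(5/50) + 1·(1/50) + 2·(3/50) + 4·(3/50) = 19/50.
E[N | M = 2] = (19/50) / (6/25) = 19/12.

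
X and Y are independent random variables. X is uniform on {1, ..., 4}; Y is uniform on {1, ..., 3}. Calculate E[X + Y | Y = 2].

Outcomes with Y = 2: (1,2), (2,2), (3,2), (4,2), each with probability 1/12.
E[X + Y | Y = 2] = (3 + 4 + 5 + 6) / 4 = 9/2.

9/2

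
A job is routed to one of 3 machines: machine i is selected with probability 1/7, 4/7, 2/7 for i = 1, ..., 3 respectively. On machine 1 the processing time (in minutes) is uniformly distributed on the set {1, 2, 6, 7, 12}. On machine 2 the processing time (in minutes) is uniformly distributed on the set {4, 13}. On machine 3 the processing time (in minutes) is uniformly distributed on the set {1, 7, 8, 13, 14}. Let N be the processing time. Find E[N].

E[N | machine 1] = (1+2+6+7+12)/5 = 28/5.
E[N | machine 2] = (4+13)/2 = 17/2.
E[N | machine 3] = (1+7+8+13+14)/5 = 43/5.
E[N] = (1/7)·(28/5) + (4/7)·(17/2) + (2/7)·(43/5) = 284/35.

284/35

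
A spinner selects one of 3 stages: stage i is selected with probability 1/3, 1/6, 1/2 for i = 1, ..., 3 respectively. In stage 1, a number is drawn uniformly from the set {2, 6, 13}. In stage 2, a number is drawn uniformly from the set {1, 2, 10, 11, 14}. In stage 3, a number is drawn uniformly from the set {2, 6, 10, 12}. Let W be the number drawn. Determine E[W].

147/20

E[W | stage 1] = (2+6+13)/3 = 7.
E[W | stage 2] = (1+2+10+11+14)/5 = 38/5.
E[W | stage 3] = (2+6+10+12)/4 = 15/2.
E[W] = (1/3)·(7) + (1/6)·(38/5) + (1/2)·(15/2) = 147/20.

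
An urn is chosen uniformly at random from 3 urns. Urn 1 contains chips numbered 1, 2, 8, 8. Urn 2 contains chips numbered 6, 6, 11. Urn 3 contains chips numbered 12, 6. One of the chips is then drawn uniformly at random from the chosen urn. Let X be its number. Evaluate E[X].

257/36

E[X | urn 1] = (1+2+8+8)/4 = 19/4.
E[X | urn 2] = (6+6+11)/3 = 23/3.
E[X | urn 3] = (12+6)/2 = 9.
E[X] = (1/3)·(19/4) + (1/3)·(23/3) + (1/3)·(9) = 257/36.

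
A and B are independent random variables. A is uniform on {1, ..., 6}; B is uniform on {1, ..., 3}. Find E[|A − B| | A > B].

P(A > B) = 2/3.
Summing |A−B|·P(x,y) over outcomes with A > B gives 31/18.
E[|A − B| | A > B] = (31/18) / (2/3) = 31/12.

31/12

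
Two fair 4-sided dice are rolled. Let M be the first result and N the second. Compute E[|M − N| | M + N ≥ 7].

Outcomes with M + N ≥ 7: (3,4), (4,3), (4,4), each with probability 1/16.
E[|M − N| | M + N ≥ 7] = (1 + 1 + 0) / 3 = 2/3.

2/3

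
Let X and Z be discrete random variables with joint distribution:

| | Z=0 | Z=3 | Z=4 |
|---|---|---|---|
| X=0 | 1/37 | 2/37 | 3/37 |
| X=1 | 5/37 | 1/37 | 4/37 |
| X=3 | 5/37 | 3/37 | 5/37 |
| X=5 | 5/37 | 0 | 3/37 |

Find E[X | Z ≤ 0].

P(Z ≤ 0) = 16/37.
Σ X·P over the event = 0·(1/37) + 1·(5/37) + 3·(5/37) + 5·(5/37) = 45/37.
E[X | Z ≤ 0] = (45/37) / (16/37) = 45/16.

45/16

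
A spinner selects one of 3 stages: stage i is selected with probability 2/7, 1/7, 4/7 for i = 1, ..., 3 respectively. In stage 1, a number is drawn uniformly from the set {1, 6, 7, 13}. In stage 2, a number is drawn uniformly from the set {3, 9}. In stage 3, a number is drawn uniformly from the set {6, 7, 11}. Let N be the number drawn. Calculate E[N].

103/14

E[N | stage 1] = (1+6+7+13)/4 = 27/4.
E[N | stage 2] = (3+9)/2 = 6.
E[N | stage 3] = (6+7+11)/3 = 8.
By the law of total expectation,
E[N] = (2/7)·(27/4) + (1/7)·(6) + (4/7)·(8) = 103/14.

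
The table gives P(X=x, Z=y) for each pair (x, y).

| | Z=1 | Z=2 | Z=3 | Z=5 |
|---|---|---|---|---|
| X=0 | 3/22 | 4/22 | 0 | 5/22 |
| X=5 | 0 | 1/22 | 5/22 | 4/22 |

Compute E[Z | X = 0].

3

P(X = 0) = 6/11.
Summing Z·P(X=x,Z=y) over the conditioning event gives 18/11.
E[Z | X = 0] = (18/11) / (6/11) = 3.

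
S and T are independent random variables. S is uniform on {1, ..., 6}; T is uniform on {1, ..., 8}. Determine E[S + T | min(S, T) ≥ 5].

12

Outcomes with min(S, T) ≥ 5: (5,5), (5,6), (5,7), (5,8), (6,5), (6,6), (6,7), (6,8), each with probability 1/48.
E[S + T | min(S, T) ≥ 5] = (10 + 11 + 12 + 13 + 11 + 12 + 13 + 14) / 8 = 12.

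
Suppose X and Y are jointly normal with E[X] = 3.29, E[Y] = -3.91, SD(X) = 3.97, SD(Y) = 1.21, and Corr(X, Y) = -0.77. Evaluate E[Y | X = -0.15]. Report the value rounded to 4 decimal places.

-3.1027

E[Y | X=x] = μ_Y + ρ(σ_Y/σ_X)(x − μ_X) for jointly normal variables.
E[Y | X=-0.15] = -3.91 + (-0.77)·(1.21/3.97)·(-0.15 − (3.29)) = -3.91 + (-0.23469)·(-3.44) = -3.1027.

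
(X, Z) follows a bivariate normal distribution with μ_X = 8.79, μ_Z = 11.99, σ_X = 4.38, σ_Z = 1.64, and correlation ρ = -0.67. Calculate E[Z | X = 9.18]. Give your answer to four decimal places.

The regression of Z on X has slope ρ·σ_Z/σ_X and passes through (μ_X, μ_Z).
E[Z | X=9.18] = 11.99 + (-0.67)·(1.64/4.38)·(9.18 − (8.79)) = 11.99 + (-0.25087)·(0.39) = 11.8922.

11.8922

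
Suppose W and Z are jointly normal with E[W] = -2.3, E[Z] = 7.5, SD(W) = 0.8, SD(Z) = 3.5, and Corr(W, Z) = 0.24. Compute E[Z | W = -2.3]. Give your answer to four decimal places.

For a bivariate normal, E[Z | W=x] = μ_Z + ρ·(σ_Z/σ_W)·(x − μ_W).
E[Z | W=-2.3] = 7.5 + (0.24)·(3.5/0.8)·(-2.3 − (-2.3)) = 7.5 + (1.05)·(0) = 7.5000.

7.5000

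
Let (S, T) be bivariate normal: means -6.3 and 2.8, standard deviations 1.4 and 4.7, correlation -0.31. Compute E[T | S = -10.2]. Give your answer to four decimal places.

6.8588

For a bivariate normal, E[T | S=x] = μ_T + ρ·(σ_T/σ_S)·(x − μ_S).
E[T | S=-10.2] = 2.8 + (-0.31)·(4.7/1.4)·(-10.2 − (-6.3)) = 2.8 + (-1.04071)·(-3.9) = 6.8588.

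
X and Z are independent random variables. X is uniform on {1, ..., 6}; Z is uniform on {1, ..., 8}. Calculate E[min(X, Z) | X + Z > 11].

16/3

Outcomes with X + Z > 11: (4,8), (5,7), (5,8), (6,6), (6,7), (6,8), each with probability 1/48.
E[min(X, Z) | X + Z > 11] = (4 + 5 + 5 + 6 + 6 + 6) / 6 = 16/3.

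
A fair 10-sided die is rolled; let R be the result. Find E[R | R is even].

Given R is even, R is equally likely to be any of {2, 4, 6, 8, 10}.
E[R | R is even] = (2 + 4 + 6 + 8 + 10) / 5 = 6.

6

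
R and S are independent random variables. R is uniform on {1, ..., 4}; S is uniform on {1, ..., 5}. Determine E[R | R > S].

10/3

Outcomes with R > S: (2,1), (3,1), (3,2), (4,1), (4,2), (4,3), each with probability 1/20.
E[R | R > S] = (2 + 3 + 3 + 4 + 4 + 4) / 6 = 10/3.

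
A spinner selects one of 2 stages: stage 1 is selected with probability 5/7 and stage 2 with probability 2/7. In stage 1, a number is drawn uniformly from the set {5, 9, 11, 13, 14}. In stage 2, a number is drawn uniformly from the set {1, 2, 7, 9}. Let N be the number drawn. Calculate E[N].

123/14

E[N | stage 1] = (5+9+11+13+14)/5 = 52/5.
E[N | stage 2] = (1+2+7+9)/4 = 19/4.
E[N] = (5/7)·(52/5) + (2/7)·(19/4) = 123/14.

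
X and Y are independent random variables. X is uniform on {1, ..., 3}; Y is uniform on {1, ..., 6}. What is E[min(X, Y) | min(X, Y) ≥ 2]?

Outcomes with min(X, Y) ≥ 2: (2,2), (2,3), (2,4), (2,5), (2,6), (3,2), (3,3), (3,4), (3,5), (3,6), each with probability 1/18.
E[min(X, Y) | min(X, Y) ≥ 2] = (2 + 2 + 2 + 2 + 2 + 2 + 3 + 3 + 3 + 3) / 10 = 12/5.

12/5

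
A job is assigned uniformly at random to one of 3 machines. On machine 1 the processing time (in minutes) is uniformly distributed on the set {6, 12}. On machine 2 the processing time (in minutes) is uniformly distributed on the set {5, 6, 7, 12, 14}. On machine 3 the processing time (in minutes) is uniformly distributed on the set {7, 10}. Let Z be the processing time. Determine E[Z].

E[Z | machine 1] = (6+12)/2 = 9.
E[Z | machine 2] = (5+6+7+12+14)/5 = 44/5.
E[Z | machine 3] = (7+10)/2 = 17/2.
By the law of total expectation,
E[Z] = (1/3)·(9) + (1/3)·(44/5) + (1/3)·(17/2) = 263/30.

263/30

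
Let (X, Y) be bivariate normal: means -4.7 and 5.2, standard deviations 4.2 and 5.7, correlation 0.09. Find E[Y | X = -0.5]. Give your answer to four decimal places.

5.7130

For a bivariate normal, E[Y | X=x] = μ_Y + ρ·(σ_Y/σ_X)·(x − μ_X).
E[Y | X=-0.5] = 5.2 + (0.09)·(5.7/4.2)·(-0.5 − (-4.7)) = 5.2 + (0.12214)·(4.2) = 5.7130.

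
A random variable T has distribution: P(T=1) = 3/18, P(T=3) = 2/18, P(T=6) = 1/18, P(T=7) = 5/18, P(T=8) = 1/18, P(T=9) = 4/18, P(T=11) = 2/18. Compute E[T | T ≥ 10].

P(T ≥ 10) = 1/9.
Σ over the event: 11·1/9 = 11/9.
E[T | T ≥ 10] = (11/9) / (1/9) = 11.

11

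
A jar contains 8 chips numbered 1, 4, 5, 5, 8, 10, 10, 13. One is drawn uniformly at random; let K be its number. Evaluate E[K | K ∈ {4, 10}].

P(K ∈ {4, 10}) = 3/8.
Σ over the event: 4·1/8 + 10·1/4 = 3.
E[K | K ∈ {4, 10}] = (3) / (3/8) = 8.

8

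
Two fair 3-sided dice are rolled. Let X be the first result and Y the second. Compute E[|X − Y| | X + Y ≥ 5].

Outcomes with X + Y ≥ 5: (2,3), (3,2), (3,3), each with probability 1/9.
E[|X − Y| | X + Y ≥ 5] = (1 + 1 + 0) / 3 = 2/3.

2/3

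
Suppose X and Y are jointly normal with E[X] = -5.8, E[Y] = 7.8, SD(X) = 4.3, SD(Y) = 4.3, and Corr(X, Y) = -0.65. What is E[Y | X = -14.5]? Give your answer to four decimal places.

13.4550

The regression of Y on X has slope ρ·σ_Y/σ_X and passes through (μ_X, μ_Y).
E[Y | X=-14.5] = 7.8 + (-0.65)·(4.3/4.3)·(-14.5 − (-5.8)) = 7.8 + (-0.65)·(-8.7) = 13.4550.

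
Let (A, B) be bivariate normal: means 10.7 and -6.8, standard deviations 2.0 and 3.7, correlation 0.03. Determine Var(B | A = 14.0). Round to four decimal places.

13.6777

Var(B | A=x) = (1 − ρ²)·σ_B².
Var(B | A=14.0) = (3.7)²·(1 − (0.03)²) = 13.69·0.9991 = 13.6777.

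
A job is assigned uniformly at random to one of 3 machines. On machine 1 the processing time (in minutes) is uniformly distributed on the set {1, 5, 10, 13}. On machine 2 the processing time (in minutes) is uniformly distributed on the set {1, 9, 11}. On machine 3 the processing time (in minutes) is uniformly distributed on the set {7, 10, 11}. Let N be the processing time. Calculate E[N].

E[N | machine 1] = (1+5+10+13)/4 = 29/4.
E[N | machine 2] = (1+9+11)/3 = 7.
E[N | machine 3] = (7+10+11)/3 = 28/3.
E[N] = (1/3)·(29/4) + (1/3)·(7) + (1/3)·(28/3) = 283/36.

283/36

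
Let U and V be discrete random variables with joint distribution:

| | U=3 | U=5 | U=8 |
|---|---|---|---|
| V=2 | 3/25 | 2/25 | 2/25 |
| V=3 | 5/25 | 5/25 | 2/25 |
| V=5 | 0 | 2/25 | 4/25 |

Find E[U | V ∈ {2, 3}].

P(V ∈ {2, 3}) = 19/25.
Summing U·P(U=x,V=y) over the conditioning event gives 91/25.
E[U | V ∈ {2, 3}] = (91/25) / (19/25) = 91/19.

91/19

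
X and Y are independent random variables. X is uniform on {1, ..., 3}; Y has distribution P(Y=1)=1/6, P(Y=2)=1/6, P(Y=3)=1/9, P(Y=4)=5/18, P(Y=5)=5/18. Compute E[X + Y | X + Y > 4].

232/37

P(X + Y > 4) = 37/54.
Summing (X+Y)·P(x,y) over outcomes with X + Y > 4 gives 116/27.
E[X + Y | X + Y > 4] = (116/27) / (37/54) = 232/37.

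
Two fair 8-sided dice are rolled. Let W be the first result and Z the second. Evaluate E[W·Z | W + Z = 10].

Outcomes with W + Z = 10: (2,8), (3,7), (4,6), (5,5), (6,4), (7,3), (8,2), each with probability 1/64.
E[W·Z | W + Z = 10] = (16 + 21 + 24 + 25 + 24 + 21 + 16) / 7 = 21.

21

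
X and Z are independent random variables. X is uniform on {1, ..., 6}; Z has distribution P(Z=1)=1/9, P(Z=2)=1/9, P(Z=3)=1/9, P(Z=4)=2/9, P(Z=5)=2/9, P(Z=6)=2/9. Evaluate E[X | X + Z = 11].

P(X + Z = 11) = 2/27.
Summing X·P(x,y) over outcomes with X + Z = 11 gives 11/27.
E[X | X + Z = 11] = (11/27) / (2/27) = 11/2.

11/2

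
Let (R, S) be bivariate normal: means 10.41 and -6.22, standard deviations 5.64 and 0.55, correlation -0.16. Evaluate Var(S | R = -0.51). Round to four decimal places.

0.2948

The conditional variance in a bivariate normal is σ_S²(1 − ρ²), independent of x.
Var(S | R=-0.51) = (0.55)²·(1 − (-0.16)²) = 0.3025·0.9744 = 0.2948.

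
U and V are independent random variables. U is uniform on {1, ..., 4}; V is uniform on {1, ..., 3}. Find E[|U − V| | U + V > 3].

P(U + V > 3) = 3/4.
Summing |U−V|·P(x,y) over outcomes with U + V > 3 gives 1.
E[|U − V| | U + V > 3] = (1) / (3/4) = 4/3.

4/3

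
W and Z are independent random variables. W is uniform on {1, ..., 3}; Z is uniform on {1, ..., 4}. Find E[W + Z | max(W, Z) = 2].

P(max(W, Z) = 2) = 1/4.
Summing (W+Z)·P(x,y) over outcomes with max(W, Z) = 2 gives 5/6.
E[W + Z | max(W, Z) = 2] = (5/6) / (1/4) = 10/3.

10/3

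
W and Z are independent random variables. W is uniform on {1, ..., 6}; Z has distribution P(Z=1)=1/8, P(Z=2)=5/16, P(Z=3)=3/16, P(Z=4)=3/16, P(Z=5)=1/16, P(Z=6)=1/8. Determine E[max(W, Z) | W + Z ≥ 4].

392/87

P(W + Z ≥ 4) = 29/32.
Summing max(W,Z)·P(x,y) over outcomes with W + Z ≥ 4 gives 49/12.
E[max(W, Z) | W + Z ≥ 4] = (49/12) / (29/32) = 392/87.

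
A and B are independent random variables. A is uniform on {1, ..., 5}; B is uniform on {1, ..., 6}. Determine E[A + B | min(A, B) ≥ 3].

P(min(A, B) ≥ 3) = 2/5.
Summing (A+B)·P(x,y) over outcomes with min(A, B) ≥ 3 gives 17/5.
E[A + B | min(A, B) ≥ 3] = (17/5) / (2/5) = 17/2.

17/2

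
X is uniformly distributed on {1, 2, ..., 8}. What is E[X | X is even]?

Given X is even, X is equally likely to be any of {2, 4, 6, 8}.
E[X | X is even] = (2 + 4 + 6 + 8) / 4 = 5.

5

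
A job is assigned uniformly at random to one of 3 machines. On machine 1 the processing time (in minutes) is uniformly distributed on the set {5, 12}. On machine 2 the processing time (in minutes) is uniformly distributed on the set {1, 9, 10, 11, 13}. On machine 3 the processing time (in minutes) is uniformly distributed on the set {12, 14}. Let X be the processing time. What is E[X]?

101/10

E[X | machine 1] = (5+12)/2 = 17/2.
E[X | machine 2] = (1+9+10+11+13)/5 = 44/5.
E[X | machine 3] = (12+14)/2 = 13.
By the law of total expectation,
E[X] = (1/3)·(17/2) + (1/3)·(44/5) + (1/3)·(13) = 101/10.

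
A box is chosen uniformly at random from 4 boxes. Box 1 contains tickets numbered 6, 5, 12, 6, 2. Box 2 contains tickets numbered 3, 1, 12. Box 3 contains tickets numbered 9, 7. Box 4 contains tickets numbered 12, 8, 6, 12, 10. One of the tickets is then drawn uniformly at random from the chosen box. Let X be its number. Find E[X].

E[X | box 1] = (6+5+12+6+2)/5 = 31/5.
E[X | box 2] = (3+1+12)/3 = 16/3.
E[X | box 3] = (9+7)/2 = 8.
E[X | box 4] = (12+8+6+12+10)/5 = 48/5.
E[X] = (1/4)·(31/5) + (1/4)·(16/3) + (1/4)·(8) + (1/4)·(48/5) = 437/60.

437/60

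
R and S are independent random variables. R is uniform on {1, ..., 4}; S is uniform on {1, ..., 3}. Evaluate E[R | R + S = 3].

3/2

P(R + S = 3) = 1/6.
Summing R·P(x,y) over outcomes with R + S = 3 gives 1/4.
E[R | R + S = 3] = (1/4) / (1/6) = 3/2.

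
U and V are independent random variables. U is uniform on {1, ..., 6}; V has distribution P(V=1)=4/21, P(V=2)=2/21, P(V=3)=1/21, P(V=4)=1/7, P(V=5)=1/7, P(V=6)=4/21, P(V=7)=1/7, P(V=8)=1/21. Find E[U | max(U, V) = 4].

P(max(U, V) = 4) = 19/126.
Summing U·P(x,y) over outcomes with max(U, V) = 4 gives 29/63.
E[U | max(U, V) = 4] = (29/63) / (19/126) = 58/19.

58/19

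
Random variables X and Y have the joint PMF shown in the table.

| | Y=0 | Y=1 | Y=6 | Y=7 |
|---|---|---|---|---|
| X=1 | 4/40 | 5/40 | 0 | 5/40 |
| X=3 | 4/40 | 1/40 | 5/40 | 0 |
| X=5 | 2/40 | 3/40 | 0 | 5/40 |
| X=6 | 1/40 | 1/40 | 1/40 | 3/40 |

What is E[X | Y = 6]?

P(Y = 6) = 3/20.
Σ X·P over the event = 3·(5/40) + 6·(1/40) = 21/40.
E[X | Y = 6] = (21/40) / (3/20) = 7/2.

7/2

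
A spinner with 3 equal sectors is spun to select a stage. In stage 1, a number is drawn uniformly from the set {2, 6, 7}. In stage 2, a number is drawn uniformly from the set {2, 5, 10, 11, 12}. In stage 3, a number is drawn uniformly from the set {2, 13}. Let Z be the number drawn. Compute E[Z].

E[Z | stage 1] = (2+6+7)/3 = 5.
E[Z | stage 2] = (2+5+10+11+12)/5 = 8.
E[Z | stage 3] = (2+13)/2 = 15/2.
By the law of total expectation,
E[Z] = (1/3)·(5) + (1/3)·(8) + (1/3)·(15/2) = 41/6.

41/6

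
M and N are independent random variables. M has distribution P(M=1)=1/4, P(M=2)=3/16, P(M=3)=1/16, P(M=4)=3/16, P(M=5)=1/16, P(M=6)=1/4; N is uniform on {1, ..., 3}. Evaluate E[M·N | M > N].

9

P(M > N) = 29/48.
Summing MN·P(x,y) over outcomes with M > N gives 87/16.
E[M·N | M > N] = (87/16) / (29/48) = 9.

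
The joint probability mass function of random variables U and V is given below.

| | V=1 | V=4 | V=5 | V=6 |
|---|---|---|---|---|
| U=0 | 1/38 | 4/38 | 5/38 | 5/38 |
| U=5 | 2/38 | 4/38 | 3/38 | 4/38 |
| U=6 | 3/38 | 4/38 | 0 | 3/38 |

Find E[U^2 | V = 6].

52/3

P(V = 6) = 6/19.
Σ U^2·P over the event = 0·(5/38) + 25·(4/38) + 36·(3/38) = 104/19.
E[U^2 | V = 6] = (104/19) / (6/19) = 52/3.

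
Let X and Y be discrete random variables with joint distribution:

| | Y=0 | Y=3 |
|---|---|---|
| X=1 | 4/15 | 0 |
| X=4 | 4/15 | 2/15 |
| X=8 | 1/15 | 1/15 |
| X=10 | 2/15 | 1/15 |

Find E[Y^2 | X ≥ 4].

36/11

P(X ≥ 4) = 11/15.
Σ Y^2·P over the event = 0·(4/15) + 9·(2/15) + 0·(1/15) + 9·(1/15) + 0·(2/15) + 9·(1/15) = 12/5.
E[Y^2 | X ≥ 4] = (12/5) / (11/15) = 36/11.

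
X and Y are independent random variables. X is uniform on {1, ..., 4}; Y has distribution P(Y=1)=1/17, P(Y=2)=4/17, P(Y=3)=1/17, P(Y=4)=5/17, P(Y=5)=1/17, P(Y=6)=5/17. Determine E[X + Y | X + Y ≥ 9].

104/11

P(X + Y ≥ 9) = 11/68.
Summing (X+Y)·P(x,y) over outcomes with X + Y ≥ 9 gives 26/17.
E[X + Y | X + Y ≥ 9] = (26/17) / (11/68) = 104/11.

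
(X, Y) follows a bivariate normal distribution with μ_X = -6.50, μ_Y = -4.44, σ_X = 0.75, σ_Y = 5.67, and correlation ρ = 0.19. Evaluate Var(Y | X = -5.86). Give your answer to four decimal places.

For a bivariate normal, Var(Y | X=x) = σ_Y²(1 − ρ²).
Var(Y | X=-5.86) = (5.67)²·(1 − (0.19)²) = 32.1489·0.9639 = 30.9883.

30.9883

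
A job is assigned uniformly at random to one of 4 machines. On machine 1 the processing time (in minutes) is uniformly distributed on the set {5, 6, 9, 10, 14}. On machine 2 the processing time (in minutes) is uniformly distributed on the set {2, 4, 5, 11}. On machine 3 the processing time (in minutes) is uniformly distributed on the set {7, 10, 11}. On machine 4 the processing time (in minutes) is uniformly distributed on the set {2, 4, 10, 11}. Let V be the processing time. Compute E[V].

E[V | machine 1] = (5+6+9+10+14)/5 = 44/5.
E[V | machine 2] = (2+4+5+11)/4 = 11/2.
E[V | machine 3] = (7+10+11)/3 = 28/3.
E[V | machine 4] = (2+4+10+11)/4 = 27/4.
By the law of total expectation,
E[V] = (1/4)·(44/5) + (1/4)·(11/2) + (1/4)·(28/3) + (1/4)·(27/4) = 1823/240.

1823/240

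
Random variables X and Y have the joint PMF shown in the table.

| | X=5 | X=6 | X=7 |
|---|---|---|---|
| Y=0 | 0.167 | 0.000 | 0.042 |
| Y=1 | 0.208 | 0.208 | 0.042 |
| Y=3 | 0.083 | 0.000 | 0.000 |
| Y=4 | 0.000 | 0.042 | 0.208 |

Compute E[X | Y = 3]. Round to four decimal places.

P(Y = 3) = 0.083.
Σ X·P over the event = 5·(0.083) = 0.415.
E[X | Y = 3] = (0.415) / (0.083) = 5.0000.

5.0000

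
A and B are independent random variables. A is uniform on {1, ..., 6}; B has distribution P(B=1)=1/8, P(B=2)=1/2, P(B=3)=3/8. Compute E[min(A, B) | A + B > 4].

77/34

P(A + B > 4) = 17/24.
Summing min(A,B)·P(x,y) over outcomes with A + B > 4 gives 77/48.
E[min(A, B) | A + B > 4] = (77/48) / (17/24) = 77/34.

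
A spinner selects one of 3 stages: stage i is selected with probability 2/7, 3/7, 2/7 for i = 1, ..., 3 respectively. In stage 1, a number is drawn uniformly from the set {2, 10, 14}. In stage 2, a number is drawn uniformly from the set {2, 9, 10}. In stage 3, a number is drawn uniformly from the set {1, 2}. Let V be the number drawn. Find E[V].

E[V | stage 1] = (2+10+14)/3 = 26/3.
E[V | stage 2] = (2+9+10)/3 = 7.
E[V | stage 3] = (1+2)/2 = 3/2.
E[V] = (2/7)·(26/3) + (3/7)·(7) + (2/7)·(3/2) = 124/21.

124/21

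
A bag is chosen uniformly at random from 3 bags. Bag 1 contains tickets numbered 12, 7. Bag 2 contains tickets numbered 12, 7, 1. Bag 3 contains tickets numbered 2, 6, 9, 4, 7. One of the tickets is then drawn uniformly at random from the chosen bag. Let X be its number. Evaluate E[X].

E[X | bag 1] = (12+7)/2 = 19/2.
E[X | bag 2] = (12+7+1)/3 = 20/3.
E[X | bag 3] = (2+6+9+4+7)/5 = 28/5.
By the law of total expectation,
E[X] = (1/3)·(19/2) + (1/3)·(20/3) + (1/3)·(28/5) = 653/90.

653/90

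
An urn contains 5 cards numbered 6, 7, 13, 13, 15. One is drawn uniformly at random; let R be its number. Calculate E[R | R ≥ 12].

41/3

P(R ≥ 12) = 3/5.
Σ over the event: 13·2/5 + 15·1/5 = 41/5.
E[R | R ≥ 12] = (41/5) / (3/5) = 41/3.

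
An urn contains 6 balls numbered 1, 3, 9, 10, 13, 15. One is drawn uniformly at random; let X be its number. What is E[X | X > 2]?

P(X > 2) = 5/6.
Σ over the event: 3·1/6 + 9·1/6 + 10·1/6 + 13·1/6 + 15·1/6 = 25/3.
E[X | X > 2] = (25/3) / (5/6) = 10.

10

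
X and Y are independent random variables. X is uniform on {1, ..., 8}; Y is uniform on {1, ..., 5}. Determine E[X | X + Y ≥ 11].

P(X + Y ≥ 11) = 3/20.
Summing X·P(x,y) over outcomes with X + Y ≥ 11 gives 11/10.
E[X | X + Y ≥ 11] = (11/10) / (3/20) = 22/3.

22/3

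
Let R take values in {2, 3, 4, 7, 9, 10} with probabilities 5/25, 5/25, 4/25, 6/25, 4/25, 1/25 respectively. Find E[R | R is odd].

P(R is odd) = 3/5.
Σ over the event: 3·1/5 + 7·6/25 + 9·4/25 = 93/25.
E[R | R is odd] = (93/25) / (3/5) = 31/5.

31/5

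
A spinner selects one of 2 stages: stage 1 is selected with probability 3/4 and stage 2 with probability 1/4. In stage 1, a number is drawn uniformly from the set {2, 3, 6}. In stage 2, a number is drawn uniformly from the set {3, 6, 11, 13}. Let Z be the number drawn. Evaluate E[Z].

77/16

E[Z | stage 1] = (2+3+6)/3 = 11/3.
E[Z | stage 2] = (3+6+11+13)/4 = 33/4.
E[Z] = (3/4)·(11/3) + (1/4)·(33/4) = 77/16.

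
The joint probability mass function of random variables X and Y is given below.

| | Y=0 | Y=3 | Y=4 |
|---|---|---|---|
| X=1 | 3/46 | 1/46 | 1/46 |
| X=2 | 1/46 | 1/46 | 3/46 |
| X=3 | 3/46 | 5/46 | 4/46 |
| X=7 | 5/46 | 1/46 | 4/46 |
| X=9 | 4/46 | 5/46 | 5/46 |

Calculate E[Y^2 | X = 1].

P(X = 1) = 5/46.
Σ Y^2·P over the event = 0·(3/46) + 9·(1/46) + 16·(1/46) = 25/46.
E[Y^2 | X = 1] = (25/46) / (5/46) = 5.

5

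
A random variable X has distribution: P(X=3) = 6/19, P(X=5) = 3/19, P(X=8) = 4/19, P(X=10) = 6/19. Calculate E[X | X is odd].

P(X is odd) = 9/19.
Σ over the event: 3·6/19 + 5·3/19 = 33/19.
E[X | X is odd] = (33/19) / (9/19) = 11/3.

11/3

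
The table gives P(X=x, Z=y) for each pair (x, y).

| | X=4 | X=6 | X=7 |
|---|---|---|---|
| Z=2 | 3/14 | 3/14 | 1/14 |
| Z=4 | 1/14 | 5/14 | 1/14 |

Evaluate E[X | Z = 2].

P(Z = 2) = 1/2.
Σ X·P over the event = 4·(3/14) + 6·(3/14) + 7·(1/14) = 37/14.
E[X | Z = 2] = (37/14) / (1/2) = 37/7.

37/7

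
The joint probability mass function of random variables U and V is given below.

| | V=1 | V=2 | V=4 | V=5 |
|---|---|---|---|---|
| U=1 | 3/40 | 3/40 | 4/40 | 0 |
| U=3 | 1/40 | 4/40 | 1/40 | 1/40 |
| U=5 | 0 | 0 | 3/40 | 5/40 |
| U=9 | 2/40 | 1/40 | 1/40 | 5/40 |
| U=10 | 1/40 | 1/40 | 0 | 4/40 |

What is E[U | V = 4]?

P(V = 4) = 9/40.
Summing U·P(U=x,V=y) over the conditioning event gives 31/40.
E[U | V = 4] = (31/40) / (9/40) = 31/9.

31/9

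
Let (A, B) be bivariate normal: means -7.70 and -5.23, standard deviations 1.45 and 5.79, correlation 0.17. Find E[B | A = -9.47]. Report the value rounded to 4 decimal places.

-6.4315

The regression of B on A has slope ρ·σ_B/σ_A and passes through (μ_A, μ_B).
E[B | A=-9.47] = -5.23 + (0.17)·(5.79/1.45)·(-9.47 − (-7.70)) = -5.23 + (0.67883)·(-1.77) = -6.4315.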